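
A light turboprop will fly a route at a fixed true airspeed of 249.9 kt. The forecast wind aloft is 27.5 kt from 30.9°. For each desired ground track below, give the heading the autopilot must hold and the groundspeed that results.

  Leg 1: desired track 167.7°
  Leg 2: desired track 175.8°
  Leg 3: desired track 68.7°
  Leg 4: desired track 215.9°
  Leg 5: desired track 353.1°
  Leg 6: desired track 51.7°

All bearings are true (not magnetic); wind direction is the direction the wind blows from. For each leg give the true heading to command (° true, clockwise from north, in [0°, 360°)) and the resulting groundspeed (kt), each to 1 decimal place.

Leg 1: heading=163.4°, groundspeed=269.2 kt
Leg 2: heading=172.2°, groundspeed=271.9 kt
Leg 3: heading=64.8°, groundspeed=227.6 kt
Leg 4: heading=216.4°, groundspeed=277.3 kt
Leg 5: heading=357.0°, groundspeed=227.6 kt
Leg 6: heading=49.5°, groundspeed=224.0 kt

Leg 1: desired track 167.7°; wind correction -4.3° → command heading 163.4°, groundspeed 269.2 kt
Leg 2: desired track 175.8°; wind correction -3.6° → command heading 172.2°, groundspeed 271.9 kt
Leg 3: desired track 68.7°; wind correction -3.9° → command heading 64.8°, groundspeed 227.6 kt
Leg 4: desired track 215.9°; wind correction +0.5° → command heading 216.4°, groundspeed 277.3 kt
Leg 5: desired track 353.1°; wind correction +3.9° → command heading 357.0°, groundspeed 227.6 kt
Leg 6: desired track 51.7°; wind correction -2.2° → command heading 49.5°, groundspeed 224.0 kt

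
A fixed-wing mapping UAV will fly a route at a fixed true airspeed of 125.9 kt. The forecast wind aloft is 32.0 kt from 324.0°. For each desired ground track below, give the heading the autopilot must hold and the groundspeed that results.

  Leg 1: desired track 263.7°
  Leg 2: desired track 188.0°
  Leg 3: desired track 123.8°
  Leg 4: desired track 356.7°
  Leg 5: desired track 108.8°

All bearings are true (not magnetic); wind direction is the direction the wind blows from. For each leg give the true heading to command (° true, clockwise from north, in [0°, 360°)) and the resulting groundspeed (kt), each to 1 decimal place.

Leg 1: heading=276.5°, groundspeed=106.9 kt
Leg 2: heading=198.2°, groundspeed=146.9 kt
Leg 3: heading=118.8°, groundspeed=155.4 kt
Leg 4: heading=348.8°, groundspeed=97.8 kt
Leg 5: heading=100.4°, groundspeed=150.7 kt

Leg 1: desired track 263.7°; wind correction +12.8° → command heading 276.5°, groundspeed 106.9 kt
Leg 2: desired track 188.0°; wind correction +10.2° → command heading 198.2°, groundspeed 146.9 kt
Leg 3: desired track 123.8°; wind correction -5.0° → command heading 118.8°, groundspeed 155.4 kt
Leg 4: desired track 356.7°; wind correction -7.9° → command heading 348.8°, groundspeed 97.8 kt
Leg 5: desired track 108.8°; wind correction -8.4° → command heading 100.4°, groundspeed 150.7 kt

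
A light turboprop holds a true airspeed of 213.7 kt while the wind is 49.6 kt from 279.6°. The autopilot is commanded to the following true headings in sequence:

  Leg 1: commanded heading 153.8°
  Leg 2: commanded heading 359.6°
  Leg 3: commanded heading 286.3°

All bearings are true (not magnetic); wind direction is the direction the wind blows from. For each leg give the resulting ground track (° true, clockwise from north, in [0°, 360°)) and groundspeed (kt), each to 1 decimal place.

Leg 1: heading 153.8°; drift -9.4° → track 144.4°, groundspeed 246.0 kt
Leg 2: heading 359.6°; drift +13.4° → track 13.0°, groundspeed 210.8 kt
Leg 3: heading 286.3°; drift +2.0° → track 288.3°, groundspeed 164.5 kt

Leg 1: track=144.4°, groundspeed=246.0 kt
Leg 2: track=13.0°, groundspeed=210.8 kt
Leg 3: track=288.3°, groundspeed=164.5 kt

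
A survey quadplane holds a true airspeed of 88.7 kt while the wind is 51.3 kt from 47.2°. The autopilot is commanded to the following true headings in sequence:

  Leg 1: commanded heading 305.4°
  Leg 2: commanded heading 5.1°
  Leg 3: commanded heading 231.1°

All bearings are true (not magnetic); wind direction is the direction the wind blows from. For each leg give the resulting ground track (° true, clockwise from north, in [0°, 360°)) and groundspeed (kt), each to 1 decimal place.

Leg 1: heading 305.4°; drift -26.9° → track 278.5°, groundspeed 111.2 kt
Leg 2: heading 5.1°; drift -34.2° → track 330.9°, groundspeed 61.2 kt
Leg 3: heading 231.1°; drift -1.4° → track 229.7°, groundspeed 139.9 kt

Leg 1: track=278.5°, groundspeed=111.2 kt
Leg 2: track=330.9°, groundspeed=61.2 kt
Leg 3: track=229.7°, groundspeed=139.9 kt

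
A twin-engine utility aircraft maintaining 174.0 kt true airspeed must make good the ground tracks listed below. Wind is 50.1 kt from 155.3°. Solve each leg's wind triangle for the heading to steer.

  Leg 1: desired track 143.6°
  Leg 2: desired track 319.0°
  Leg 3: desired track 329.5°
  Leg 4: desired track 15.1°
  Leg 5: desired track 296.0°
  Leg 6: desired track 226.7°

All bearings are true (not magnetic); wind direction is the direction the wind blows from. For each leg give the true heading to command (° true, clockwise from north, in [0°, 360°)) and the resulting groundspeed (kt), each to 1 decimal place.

Leg 1: desired track 143.6°; wind correction +3.3° → command heading 146.9°, groundspeed 124.6 kt
Leg 2: desired track 319.0°; wind correction -4.6° → command heading 314.4°, groundspeed 221.5 kt
Leg 3: desired track 329.5°; wind correction -1.7° → command heading 327.8°, groundspeed 223.8 kt
Leg 4: desired track 15.1°; wind correction +10.6° → command heading 25.7°, groundspeed 209.5 kt
Leg 5: desired track 296.0°; wind correction -10.5° → command heading 285.5°, groundspeed 209.9 kt
Leg 6: desired track 226.7°; wind correction -15.8° → command heading 210.9°, groundspeed 151.4 kt

Leg 1: heading=146.9°, groundspeed=124.6 kt
Leg 2: heading=314.4°, groundspeed=221.5 kt
Leg 3: heading=327.8°, groundspeed=223.8 kt
Leg 4: heading=25.7°, groundspeed=209.5 kt
Leg 5: heading=285.5°, groundspeed=209.9 kt
Leg 6: heading=210.9°, groundspeed=151.4 kt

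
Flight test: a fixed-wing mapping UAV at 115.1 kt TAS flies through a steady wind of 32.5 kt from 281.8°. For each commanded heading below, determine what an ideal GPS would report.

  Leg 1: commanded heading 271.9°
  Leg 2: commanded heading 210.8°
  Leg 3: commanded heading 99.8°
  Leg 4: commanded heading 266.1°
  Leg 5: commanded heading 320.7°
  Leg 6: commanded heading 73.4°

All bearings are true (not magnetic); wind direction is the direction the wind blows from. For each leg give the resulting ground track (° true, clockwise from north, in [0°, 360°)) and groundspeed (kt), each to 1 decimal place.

Leg 1: heading 271.9°; drift -3.8° → track 268.1°, groundspeed 83.3 kt
Leg 2: heading 210.8°; drift -16.4° → track 194.4°, groundspeed 108.9 kt
Leg 3: heading 99.8°; drift +0.4° → track 100.2°, groundspeed 147.6 kt
Leg 4: heading 266.1°; drift -6.0° → track 260.1°, groundspeed 84.3 kt
Leg 5: heading 320.7°; drift +12.8° → track 333.5°, groundspeed 92.1 kt
Leg 6: heading 73.4°; drift +6.1° → track 79.5°, groundspeed 144.5 kt

Leg 1: track=268.1°, groundspeed=83.3 kt
Leg 2: track=194.4°, groundspeed=108.9 kt
Leg 3: track=100.2°, groundspeed=147.6 kt
Leg 4: track=260.1°, groundspeed=84.3 kt
Leg 5: track=333.5°, groundspeed=92.1 kt
Leg 6: track=79.5°, groundspeed=144.5 kt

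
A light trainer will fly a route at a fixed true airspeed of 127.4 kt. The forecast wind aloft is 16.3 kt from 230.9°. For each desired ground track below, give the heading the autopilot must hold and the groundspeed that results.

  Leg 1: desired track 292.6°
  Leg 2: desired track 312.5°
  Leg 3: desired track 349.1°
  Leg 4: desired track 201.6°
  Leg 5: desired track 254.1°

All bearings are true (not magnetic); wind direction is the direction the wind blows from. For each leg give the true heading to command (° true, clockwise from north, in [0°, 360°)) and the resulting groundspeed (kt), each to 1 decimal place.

Leg 1: desired track 292.6°; wind correction -6.5° → command heading 286.1°, groundspeed 118.9 kt
Leg 2: desired track 312.5°; wind correction -7.3° → command heading 305.2°, groundspeed 124.0 kt
Leg 3: desired track 349.1°; wind correction -6.5° → command heading 342.6°, groundspeed 134.3 kt
Leg 4: desired track 201.6°; wind correction +3.6° → command heading 205.2°, groundspeed 112.9 kt
Leg 5: desired track 254.1°; wind correction -2.9° → command heading 251.2°, groundspeed 112.3 kt

Leg 1: heading=286.1°, groundspeed=118.9 kt
Leg 2: heading=305.2°, groundspeed=124.0 kt
Leg 3: heading=342.6°, groundspeed=134.3 kt
Leg 4: heading=205.2°, groundspeed=112.9 kt
Leg 5: heading=251.2°, groundspeed=112.3 kt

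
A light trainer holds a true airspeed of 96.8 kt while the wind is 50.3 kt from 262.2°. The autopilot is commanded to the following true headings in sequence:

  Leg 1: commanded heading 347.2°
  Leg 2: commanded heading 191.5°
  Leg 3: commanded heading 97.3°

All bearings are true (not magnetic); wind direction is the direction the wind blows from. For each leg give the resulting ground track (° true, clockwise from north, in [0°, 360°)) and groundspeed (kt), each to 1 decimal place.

Leg 1: track=15.7°, groundspeed=105.1 kt
Leg 2: track=160.9°, groundspeed=93.2 kt
Leg 3: track=92.1°, groundspeed=146.0 kt

Leg 1: heading 347.2°; drift +28.5° → track 15.7°, groundspeed 105.1 kt
Leg 2: heading 191.5°; drift -30.6° → track 160.9°, groundspeed 93.2 kt
Leg 3: heading 97.3°; drift -5.2° → track 92.1°, groundspeed 146.0 kt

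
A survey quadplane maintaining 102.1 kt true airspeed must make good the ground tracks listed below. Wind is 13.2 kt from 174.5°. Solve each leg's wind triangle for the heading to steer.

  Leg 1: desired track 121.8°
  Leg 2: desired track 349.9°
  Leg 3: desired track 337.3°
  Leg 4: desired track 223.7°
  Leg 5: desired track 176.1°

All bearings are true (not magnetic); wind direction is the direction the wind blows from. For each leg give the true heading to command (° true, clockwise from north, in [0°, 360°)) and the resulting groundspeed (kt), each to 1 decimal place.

Leg 1: heading=127.7°, groundspeed=93.6 kt
Leg 2: heading=349.3°, groundspeed=115.3 kt
Leg 3: heading=335.1°, groundspeed=114.6 kt
Leg 4: heading=218.1°, groundspeed=93.0 kt
Leg 5: heading=175.9°, groundspeed=88.9 kt

Leg 1: desired track 121.8°; wind correction +5.9° → command heading 127.7°, groundspeed 93.6 kt
Leg 2: desired track 349.9°; wind correction -0.6° → command heading 349.3°, groundspeed 115.3 kt
Leg 3: desired track 337.3°; wind correction -2.2° → command heading 335.1°, groundspeed 114.6 kt
Leg 4: desired track 223.7°; wind correction -5.6° → command heading 218.1°, groundspeed 93.0 kt
Leg 5: desired track 176.1°; wind correction -0.2° → command heading 175.9°, groundspeed 88.9 kt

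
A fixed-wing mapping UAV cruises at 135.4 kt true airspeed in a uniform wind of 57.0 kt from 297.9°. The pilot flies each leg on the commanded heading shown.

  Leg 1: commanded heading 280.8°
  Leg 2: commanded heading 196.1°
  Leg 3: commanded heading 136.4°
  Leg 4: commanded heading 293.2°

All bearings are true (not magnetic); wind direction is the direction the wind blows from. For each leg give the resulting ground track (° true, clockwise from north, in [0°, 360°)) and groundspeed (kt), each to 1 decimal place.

Leg 1: track=269.1°, groundspeed=82.6 kt
Leg 2: track=175.3°, groundspeed=157.3 kt
Leg 3: track=130.9°, groundspeed=190.3 kt
Leg 4: track=289.8°, groundspeed=78.7 kt

Leg 1: heading 280.8°; drift -11.7° → track 269.1°, groundspeed 82.6 kt
Leg 2: heading 196.1°; drift -20.8° → track 175.3°, groundspeed 157.3 kt
Leg 3: heading 136.4°; drift -5.5° → track 130.9°, groundspeed 190.3 kt
Leg 4: heading 293.2°; drift -3.4° → track 289.8°, groundspeed 78.7 kt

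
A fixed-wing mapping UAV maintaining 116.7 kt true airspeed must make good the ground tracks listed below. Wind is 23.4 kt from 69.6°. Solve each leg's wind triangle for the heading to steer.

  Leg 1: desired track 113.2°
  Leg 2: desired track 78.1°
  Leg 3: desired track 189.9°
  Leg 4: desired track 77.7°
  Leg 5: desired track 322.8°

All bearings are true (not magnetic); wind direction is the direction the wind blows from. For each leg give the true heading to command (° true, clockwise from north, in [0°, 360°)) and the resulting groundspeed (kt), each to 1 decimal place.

Leg 1: desired track 113.2°; wind correction -7.9° → command heading 105.3°, groundspeed 98.6 kt
Leg 2: desired track 78.1°; wind correction -1.7° → command heading 76.4°, groundspeed 93.5 kt
Leg 3: desired track 189.9°; wind correction -10.0° → command heading 179.9°, groundspeed 126.7 kt
Leg 4: desired track 77.7°; wind correction -1.6° → command heading 76.1°, groundspeed 93.5 kt
Leg 5: desired track 322.8°; wind correction +11.1° → command heading 333.9°, groundspeed 121.3 kt

Leg 1: heading=105.3°, groundspeed=98.6 kt
Leg 2: heading=76.4°, groundspeed=93.5 kt
Leg 3: heading=179.9°, groundspeed=126.7 kt
Leg 4: heading=76.1°, groundspeed=93.5 kt
Leg 5: heading=333.9°, groundspeed=121.3 kt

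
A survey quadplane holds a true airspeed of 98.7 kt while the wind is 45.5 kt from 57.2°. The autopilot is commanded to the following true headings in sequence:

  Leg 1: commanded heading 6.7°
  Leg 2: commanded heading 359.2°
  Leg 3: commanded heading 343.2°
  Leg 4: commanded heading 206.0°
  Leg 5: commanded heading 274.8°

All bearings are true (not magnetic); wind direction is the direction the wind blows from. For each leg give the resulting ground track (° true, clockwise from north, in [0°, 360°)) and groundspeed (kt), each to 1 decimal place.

Leg 1: track=340.0°, groundspeed=78.1 kt
Leg 2: track=331.8°, groundspeed=84.0 kt
Leg 3: track=316.3°, groundspeed=96.6 kt
Leg 4: track=215.7°, groundspeed=139.6 kt
Leg 5: track=263.2°, groundspeed=137.6 kt

Leg 1: heading 6.7°; drift -26.7° → track 340.0°, groundspeed 78.1 kt
Leg 2: heading 359.2°; drift -27.4° → track 331.8°, groundspeed 84.0 kt
Leg 3: heading 343.2°; drift -26.9° → track 316.3°, groundspeed 96.6 kt
Leg 4: heading 206.0°; drift +9.7° → track 215.7°, groundspeed 139.6 kt
Leg 5: heading 274.8°; drift -11.6° → track 263.2°, groundspeed 137.6 kt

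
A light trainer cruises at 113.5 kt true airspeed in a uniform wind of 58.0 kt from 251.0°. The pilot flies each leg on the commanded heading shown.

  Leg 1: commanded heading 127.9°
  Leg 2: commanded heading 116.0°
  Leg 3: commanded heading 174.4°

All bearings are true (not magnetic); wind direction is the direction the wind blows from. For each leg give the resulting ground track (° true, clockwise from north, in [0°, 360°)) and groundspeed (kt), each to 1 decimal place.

Leg 1: heading 127.9°; drift -18.5° → track 109.4°, groundspeed 153.1 kt
Leg 2: heading 116.0°; drift -14.9° → track 101.1°, groundspeed 159.9 kt
Leg 3: heading 174.4°; drift -29.4° → track 145.0°, groundspeed 114.9 kt

Leg 1: track=109.4°, groundspeed=153.1 kt
Leg 2: track=101.1°, groundspeed=159.9 kt
Leg 3: track=145.0°, groundspeed=114.9 kt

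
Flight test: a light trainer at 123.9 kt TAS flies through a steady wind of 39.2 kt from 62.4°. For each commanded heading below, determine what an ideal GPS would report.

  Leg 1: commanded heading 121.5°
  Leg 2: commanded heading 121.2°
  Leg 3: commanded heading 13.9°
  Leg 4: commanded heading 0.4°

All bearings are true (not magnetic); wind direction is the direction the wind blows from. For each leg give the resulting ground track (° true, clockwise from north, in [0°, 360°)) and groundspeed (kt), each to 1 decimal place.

Leg 1: heading 121.5°; drift +18.0° → track 139.5°, groundspeed 109.1 kt
Leg 2: heading 121.2°; drift +17.9° → track 139.1°, groundspeed 108.9 kt
Leg 3: heading 13.9°; drift -16.7° → track 357.2°, groundspeed 102.2 kt
Leg 4: heading 0.4°; drift -18.2° → track 342.2°, groundspeed 111.0 kt

Leg 1: track=139.5°, groundspeed=109.1 kt
Leg 2: track=139.1°, groundspeed=108.9 kt
Leg 3: track=357.2°, groundspeed=102.2 kt
Leg 4: track=342.2°, groundspeed=111.0 kt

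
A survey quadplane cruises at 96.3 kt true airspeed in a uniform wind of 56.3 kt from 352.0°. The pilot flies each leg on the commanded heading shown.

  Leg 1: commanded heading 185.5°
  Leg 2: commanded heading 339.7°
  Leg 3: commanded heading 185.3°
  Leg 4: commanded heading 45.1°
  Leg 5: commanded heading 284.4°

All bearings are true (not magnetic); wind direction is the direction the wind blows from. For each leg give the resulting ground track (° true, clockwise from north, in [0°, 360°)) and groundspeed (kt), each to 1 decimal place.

Leg 1: track=180.5°, groundspeed=151.6 kt
Leg 2: track=323.5°, groundspeed=43.0 kt
Leg 3: track=180.4°, groundspeed=151.6 kt
Leg 4: track=80.9°, groundspeed=77.0 kt
Leg 5: track=249.6°, groundspeed=91.2 kt

Leg 1: heading 185.5°; drift -5.0° → track 180.5°, groundspeed 151.6 kt
Leg 2: heading 339.7°; drift -16.2° → track 323.5°, groundspeed 43.0 kt
Leg 3: heading 185.3°; drift -4.9° → track 180.4°, groundspeed 151.6 kt
Leg 4: heading 45.1°; drift +35.8° → track 80.9°, groundspeed 77.0 kt
Leg 5: heading 284.4°; drift -34.8° → track 249.6°, groundspeed 91.2 kt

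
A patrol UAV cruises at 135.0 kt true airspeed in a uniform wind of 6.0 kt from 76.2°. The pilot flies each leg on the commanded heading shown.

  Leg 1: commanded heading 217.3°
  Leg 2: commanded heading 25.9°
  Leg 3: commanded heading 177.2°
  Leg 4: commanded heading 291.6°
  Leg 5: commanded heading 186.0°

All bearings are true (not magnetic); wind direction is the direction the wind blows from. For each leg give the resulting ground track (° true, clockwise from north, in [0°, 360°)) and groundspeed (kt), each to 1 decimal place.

Leg 1: track=218.8°, groundspeed=139.7 kt
Leg 2: track=23.9°, groundspeed=131.2 kt
Leg 3: track=179.7°, groundspeed=136.3 kt
Leg 4: track=290.2°, groundspeed=139.9 kt
Leg 5: track=188.4°, groundspeed=137.1 kt

Leg 1: heading 217.3°; drift +1.5° → track 218.8°, groundspeed 139.7 kt
Leg 2: heading 25.9°; drift -2.0° → track 23.9°, groundspeed 131.2 kt
Leg 3: heading 177.2°; drift +2.5° → track 179.7°, groundspeed 136.3 kt
Leg 4: heading 291.6°; drift -1.4° → track 290.2°, groundspeed 139.9 kt
Leg 5: heading 186.0°; drift +2.4° → track 188.4°, groundspeed 137.1 kt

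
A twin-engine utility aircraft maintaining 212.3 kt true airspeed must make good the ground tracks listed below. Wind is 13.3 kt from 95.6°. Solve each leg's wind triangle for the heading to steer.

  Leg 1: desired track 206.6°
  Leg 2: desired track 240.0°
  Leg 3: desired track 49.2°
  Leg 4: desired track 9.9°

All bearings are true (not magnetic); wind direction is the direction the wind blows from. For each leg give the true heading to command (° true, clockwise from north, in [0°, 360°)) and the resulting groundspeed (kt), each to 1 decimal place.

Leg 1: heading=203.2°, groundspeed=216.7 kt
Leg 2: heading=237.9°, groundspeed=223.0 kt
Leg 3: heading=51.8°, groundspeed=202.9 kt
Leg 4: heading=13.5°, groundspeed=210.9 kt

Leg 1: desired track 206.6°; wind correction -3.4° → command heading 203.2°, groundspeed 216.7 kt
Leg 2: desired track 240.0°; wind correction -2.1° → command heading 237.9°, groundspeed 223.0 kt
Leg 3: desired track 49.2°; wind correction +2.6° → command heading 51.8°, groundspeed 202.9 kt
Leg 4: desired track 9.9°; wind correction +3.6° → command heading 13.5°, groundspeed 210.9 kt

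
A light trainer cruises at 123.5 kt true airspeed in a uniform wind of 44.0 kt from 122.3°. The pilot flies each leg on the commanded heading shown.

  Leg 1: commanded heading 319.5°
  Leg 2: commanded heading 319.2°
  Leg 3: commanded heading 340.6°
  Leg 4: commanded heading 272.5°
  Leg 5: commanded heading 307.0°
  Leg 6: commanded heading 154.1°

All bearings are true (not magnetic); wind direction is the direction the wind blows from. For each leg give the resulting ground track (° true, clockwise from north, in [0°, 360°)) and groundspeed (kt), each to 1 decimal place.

Leg 1: heading 319.5°; drift -4.5° → track 315.0°, groundspeed 166.0 kt
Leg 2: heading 319.2°; drift -4.4° → track 314.8°, groundspeed 166.1 kt
Leg 3: heading 340.6°; drift -9.8° → track 330.8°, groundspeed 160.4 kt
Leg 4: heading 272.5°; drift +7.7° → track 280.2°, groundspeed 163.2 kt
Leg 5: heading 307.0°; drift -1.2° → track 305.8°, groundspeed 167.4 kt
Leg 6: heading 154.1°; drift +15.1° → track 169.2°, groundspeed 89.2 kt

Leg 1: track=315.0°, groundspeed=166.0 kt
Leg 2: track=314.8°, groundspeed=166.1 kt
Leg 3: track=330.8°, groundspeed=160.4 kt
Leg 4: track=280.2°, groundspeed=163.2 kt
Leg 5: track=305.8°, groundspeed=167.4 kt
Leg 6: track=169.2°, groundspeed=89.2 kt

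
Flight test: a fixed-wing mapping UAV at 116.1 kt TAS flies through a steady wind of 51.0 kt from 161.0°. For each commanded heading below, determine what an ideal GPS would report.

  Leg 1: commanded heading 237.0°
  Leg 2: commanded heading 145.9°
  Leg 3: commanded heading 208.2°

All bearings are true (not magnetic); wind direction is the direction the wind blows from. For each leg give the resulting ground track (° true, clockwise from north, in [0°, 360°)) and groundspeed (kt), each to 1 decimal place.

Leg 1: heading 237.0°; drift +25.5° → track 262.5°, groundspeed 115.0 kt
Leg 2: heading 145.9°; drift -11.2° → track 134.7°, groundspeed 68.2 kt
Leg 3: heading 208.2°; drift +24.7° → track 232.9°, groundspeed 89.6 kt

Leg 1: track=262.5°, groundspeed=115.0 kt
Leg 2: track=134.7°, groundspeed=68.2 kt
Leg 3: track=232.9°, groundspeed=89.6 kt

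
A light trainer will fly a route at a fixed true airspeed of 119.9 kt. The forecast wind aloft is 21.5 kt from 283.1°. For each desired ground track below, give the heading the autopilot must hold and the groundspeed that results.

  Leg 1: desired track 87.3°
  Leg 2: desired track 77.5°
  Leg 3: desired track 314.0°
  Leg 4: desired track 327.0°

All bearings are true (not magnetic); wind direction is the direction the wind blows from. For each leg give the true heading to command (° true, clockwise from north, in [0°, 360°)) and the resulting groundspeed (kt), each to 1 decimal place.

Leg 1: desired track 87.3°; wind correction -2.8° → command heading 84.5°, groundspeed 140.4 kt
Leg 2: desired track 77.5°; wind correction -4.4° → command heading 73.1°, groundspeed 138.9 kt
Leg 3: desired track 314.0°; wind correction -5.3° → command heading 308.7°, groundspeed 100.9 kt
Leg 4: desired track 327.0°; wind correction -7.1° → command heading 319.9°, groundspeed 103.5 kt

Leg 1: heading=84.5°, groundspeed=140.4 kt
Leg 2: heading=73.1°, groundspeed=138.9 kt
Leg 3: heading=308.7°, groundspeed=100.9 kt
Leg 4: heading=319.9°, groundspeed=103.5 kt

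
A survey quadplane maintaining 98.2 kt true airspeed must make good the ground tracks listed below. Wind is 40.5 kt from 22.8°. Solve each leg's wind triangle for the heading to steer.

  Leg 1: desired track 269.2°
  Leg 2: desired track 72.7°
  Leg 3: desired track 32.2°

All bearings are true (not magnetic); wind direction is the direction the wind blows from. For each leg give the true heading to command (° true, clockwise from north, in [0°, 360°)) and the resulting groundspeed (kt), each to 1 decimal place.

Leg 1: desired track 269.2°; wind correction +22.2° → command heading 291.4°, groundspeed 107.1 kt
Leg 2: desired track 72.7°; wind correction -18.4° → command heading 54.3°, groundspeed 67.1 kt
Leg 3: desired track 32.2°; wind correction -3.9° → command heading 28.3°, groundspeed 58.0 kt

Leg 1: heading=291.4°, groundspeed=107.1 kt
Leg 2: heading=54.3°, groundspeed=67.1 kt
Leg 3: heading=28.3°, groundspeed=58.0 kt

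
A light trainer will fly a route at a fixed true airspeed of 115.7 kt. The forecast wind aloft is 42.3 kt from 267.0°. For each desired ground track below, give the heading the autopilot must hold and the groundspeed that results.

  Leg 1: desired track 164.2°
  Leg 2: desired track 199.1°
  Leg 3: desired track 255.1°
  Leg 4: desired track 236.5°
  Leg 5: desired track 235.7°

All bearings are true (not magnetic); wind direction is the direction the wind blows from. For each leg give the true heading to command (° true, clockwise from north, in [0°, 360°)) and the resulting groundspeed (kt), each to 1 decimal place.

Leg 1: desired track 164.2°; wind correction +20.9° → command heading 185.1°, groundspeed 117.5 kt
Leg 2: desired track 199.1°; wind correction +19.8° → command heading 218.9°, groundspeed 92.9 kt
Leg 3: desired track 255.1°; wind correction +4.3° → command heading 259.4°, groundspeed 74.0 kt
Leg 4: desired track 236.5°; wind correction +10.7° → command heading 247.2°, groundspeed 77.2 kt
Leg 5: desired track 235.7°; wind correction +10.9° → command heading 246.6°, groundspeed 77.5 kt

Leg 1: heading=185.1°, groundspeed=117.5 kt
Leg 2: heading=218.9°, groundspeed=92.9 kt
Leg 3: heading=259.4°, groundspeed=74.0 kt
Leg 4: heading=247.2°, groundspeed=77.2 kt
Leg 5: heading=246.6°, groundspeed=77.5 kt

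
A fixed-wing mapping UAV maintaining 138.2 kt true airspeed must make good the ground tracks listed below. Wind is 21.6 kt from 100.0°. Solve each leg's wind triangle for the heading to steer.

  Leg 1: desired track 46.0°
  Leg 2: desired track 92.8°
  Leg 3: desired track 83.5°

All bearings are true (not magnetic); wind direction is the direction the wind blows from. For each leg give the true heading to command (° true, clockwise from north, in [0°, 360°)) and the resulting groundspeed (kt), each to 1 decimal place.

Leg 1: desired track 46.0°; wind correction +7.3° → command heading 53.3°, groundspeed 124.4 kt
Leg 2: desired track 92.8°; wind correction +1.1° → command heading 93.9°, groundspeed 116.7 kt
Leg 3: desired track 83.5°; wind correction +2.5° → command heading 86.0°, groundspeed 117.4 kt

Leg 1: heading=53.3°, groundspeed=124.4 kt
Leg 2: heading=93.9°, groundspeed=116.7 kt
Leg 3: heading=86.0°, groundspeed=117.4 kt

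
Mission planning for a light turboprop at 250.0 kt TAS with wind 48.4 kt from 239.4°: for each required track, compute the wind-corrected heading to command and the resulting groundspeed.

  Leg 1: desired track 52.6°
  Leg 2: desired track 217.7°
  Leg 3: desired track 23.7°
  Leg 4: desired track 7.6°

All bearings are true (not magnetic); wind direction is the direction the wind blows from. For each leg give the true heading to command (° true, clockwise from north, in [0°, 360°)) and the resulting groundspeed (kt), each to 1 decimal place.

Leg 1: heading=51.3°, groundspeed=298.0 kt
Leg 2: heading=221.8°, groundspeed=204.4 kt
Leg 3: heading=17.2°, groundspeed=287.7 kt
Leg 4: heading=358.8°, groundspeed=277.0 kt

Leg 1: desired track 52.6°; wind correction -1.3° → command heading 51.3°, groundspeed 298.0 kt
Leg 2: desired track 217.7°; wind correction +4.1° → command heading 221.8°, groundspeed 204.4 kt
Leg 3: desired track 23.7°; wind correction -6.5° → command heading 17.2°, groundspeed 287.7 kt
Leg 4: desired track 7.6°; wind correction -8.8° → command heading 358.8°, groundspeed 277.0 kt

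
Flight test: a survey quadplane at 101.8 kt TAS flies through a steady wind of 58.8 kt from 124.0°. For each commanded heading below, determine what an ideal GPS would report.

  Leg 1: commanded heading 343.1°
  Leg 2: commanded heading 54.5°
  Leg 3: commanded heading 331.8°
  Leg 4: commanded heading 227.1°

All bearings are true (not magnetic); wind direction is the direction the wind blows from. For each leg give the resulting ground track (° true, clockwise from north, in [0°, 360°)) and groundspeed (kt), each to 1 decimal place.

Leg 1: heading 343.1°; drift -14.1° → track 329.0°, groundspeed 152.0 kt
Leg 2: heading 54.5°; drift -34.1° → track 20.4°, groundspeed 98.1 kt
Leg 3: heading 331.8°; drift -10.1° → track 321.7°, groundspeed 156.2 kt
Leg 4: heading 227.1°; drift +26.4° → track 253.5°, groundspeed 128.6 kt

Leg 1: track=329.0°, groundspeed=152.0 kt
Leg 2: track=20.4°, groundspeed=98.1 kt
Leg 3: track=321.7°, groundspeed=156.2 kt
Leg 4: track=253.5°, groundspeed=128.6 kt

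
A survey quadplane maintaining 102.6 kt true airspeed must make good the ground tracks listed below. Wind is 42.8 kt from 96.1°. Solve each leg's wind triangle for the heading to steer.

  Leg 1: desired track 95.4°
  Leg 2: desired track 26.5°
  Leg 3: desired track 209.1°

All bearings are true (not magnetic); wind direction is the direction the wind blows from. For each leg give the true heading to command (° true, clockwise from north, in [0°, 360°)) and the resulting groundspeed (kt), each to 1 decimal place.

Leg 1: heading=95.7°, groundspeed=59.8 kt
Leg 2: heading=49.5°, groundspeed=79.5 kt
Leg 3: heading=186.5°, groundspeed=111.5 kt

Leg 1: desired track 95.4°; wind correction +0.3° → command heading 95.7°, groundspeed 59.8 kt
Leg 2: desired track 26.5°; wind correction +23.0° → command heading 49.5°, groundspeed 79.5 kt
Leg 3: desired track 209.1°; wind correction -22.6° → command heading 186.5°, groundspeed 111.5 kt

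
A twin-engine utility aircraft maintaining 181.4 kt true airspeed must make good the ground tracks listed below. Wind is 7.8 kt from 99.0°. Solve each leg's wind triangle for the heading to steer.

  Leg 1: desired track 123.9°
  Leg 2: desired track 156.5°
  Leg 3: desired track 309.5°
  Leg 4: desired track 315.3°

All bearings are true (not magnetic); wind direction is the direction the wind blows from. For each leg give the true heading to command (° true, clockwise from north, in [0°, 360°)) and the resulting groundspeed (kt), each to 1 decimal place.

Leg 1: heading=122.9°, groundspeed=174.3 kt
Leg 2: heading=154.4°, groundspeed=177.1 kt
Leg 3: heading=310.8°, groundspeed=188.1 kt
Leg 4: heading=316.8°, groundspeed=187.6 kt

Leg 1: desired track 123.9°; wind correction -1.0° → command heading 122.9°, groundspeed 174.3 kt
Leg 2: desired track 156.5°; wind correction -2.1° → command heading 154.4°, groundspeed 177.1 kt
Leg 3: desired track 309.5°; wind correction +1.3° → command heading 310.8°, groundspeed 188.1 kt
Leg 4: desired track 315.3°; wind correction +1.5° → command heading 316.8°, groundspeed 187.6 kt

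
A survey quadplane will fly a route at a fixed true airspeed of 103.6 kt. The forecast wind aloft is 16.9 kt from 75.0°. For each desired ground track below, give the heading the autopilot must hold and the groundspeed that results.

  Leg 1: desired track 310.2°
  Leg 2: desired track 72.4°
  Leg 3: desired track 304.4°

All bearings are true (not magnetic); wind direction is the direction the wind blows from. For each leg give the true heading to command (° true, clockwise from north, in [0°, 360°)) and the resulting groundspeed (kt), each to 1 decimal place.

Leg 1: heading=317.9°, groundspeed=112.3 kt
Leg 2: heading=72.8°, groundspeed=86.7 kt
Leg 3: heading=311.5°, groundspeed=113.8 kt

Leg 1: desired track 310.2°; wind correction +7.7° → command heading 317.9°, groundspeed 112.3 kt
Leg 2: desired track 72.4°; wind correction +0.4° → command heading 72.8°, groundspeed 86.7 kt
Leg 3: desired track 304.4°; wind correction +7.1° → command heading 311.5°, groundspeed 113.8 kt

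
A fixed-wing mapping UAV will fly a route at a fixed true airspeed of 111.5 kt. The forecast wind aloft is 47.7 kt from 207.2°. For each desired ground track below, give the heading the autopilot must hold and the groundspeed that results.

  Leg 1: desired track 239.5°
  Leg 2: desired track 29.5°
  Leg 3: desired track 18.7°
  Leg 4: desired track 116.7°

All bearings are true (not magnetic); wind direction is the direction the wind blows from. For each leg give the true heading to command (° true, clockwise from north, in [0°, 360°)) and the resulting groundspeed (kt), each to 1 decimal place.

Leg 1: desired track 239.5°; wind correction -13.2° → command heading 226.3°, groundspeed 68.2 kt
Leg 2: desired track 29.5°; wind correction +1.0° → command heading 30.5°, groundspeed 159.1 kt
Leg 3: desired track 18.7°; wind correction -3.6° → command heading 15.1°, groundspeed 158.5 kt
Leg 4: desired track 116.7°; wind correction +25.3° → command heading 142.0°, groundspeed 101.2 kt

Leg 1: heading=226.3°, groundspeed=68.2 kt
Leg 2: heading=30.5°, groundspeed=159.1 kt
Leg 3: heading=15.1°, groundspeed=158.5 kt
Leg 4: heading=142.0°, groundspeed=101.2 kt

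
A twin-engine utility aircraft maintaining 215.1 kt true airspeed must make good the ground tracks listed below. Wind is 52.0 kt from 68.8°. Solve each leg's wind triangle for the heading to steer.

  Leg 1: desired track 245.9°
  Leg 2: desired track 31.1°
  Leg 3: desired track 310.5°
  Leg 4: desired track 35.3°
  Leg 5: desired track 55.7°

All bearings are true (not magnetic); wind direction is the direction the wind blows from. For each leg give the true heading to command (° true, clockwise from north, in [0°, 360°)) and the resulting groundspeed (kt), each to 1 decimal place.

Leg 1: desired track 245.9°; wind correction -0.7° → command heading 245.2°, groundspeed 267.0 kt
Leg 2: desired track 31.1°; wind correction +8.5° → command heading 39.6°, groundspeed 171.6 kt
Leg 3: desired track 310.5°; wind correction +12.3° → command heading 322.8°, groundspeed 234.8 kt
Leg 4: desired track 35.3°; wind correction +7.7° → command heading 43.0°, groundspeed 169.8 kt
Leg 5: desired track 55.7°; wind correction +3.1° → command heading 58.8°, groundspeed 164.1 kt

Leg 1: heading=245.2°, groundspeed=267.0 kt
Leg 2: heading=39.6°, groundspeed=171.6 kt
Leg 3: heading=322.8°, groundspeed=234.8 kt
Leg 4: heading=43.0°, groundspeed=169.8 kt
Leg 5: heading=58.8°, groundspeed=164.1 kt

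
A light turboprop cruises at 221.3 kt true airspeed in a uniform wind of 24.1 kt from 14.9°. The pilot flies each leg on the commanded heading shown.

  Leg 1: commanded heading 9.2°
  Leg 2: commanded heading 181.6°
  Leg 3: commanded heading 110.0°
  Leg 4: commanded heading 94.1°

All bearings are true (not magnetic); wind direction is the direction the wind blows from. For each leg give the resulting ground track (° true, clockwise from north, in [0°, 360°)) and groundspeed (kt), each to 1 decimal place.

Leg 1: track=8.5°, groundspeed=197.3 kt
Leg 2: track=182.9°, groundspeed=244.8 kt
Leg 3: track=116.1°, groundspeed=224.7 kt
Leg 4: track=100.3°, groundspeed=218.1 kt

Leg 1: heading 9.2°; drift -0.7° → track 8.5°, groundspeed 197.3 kt
Leg 2: heading 181.6°; drift +1.3° → track 182.9°, groundspeed 244.8 kt
Leg 3: heading 110.0°; drift +6.1° → track 116.1°, groundspeed 224.7 kt
Leg 4: heading 94.1°; drift +6.2° → track 100.3°, groundspeed 218.1 kt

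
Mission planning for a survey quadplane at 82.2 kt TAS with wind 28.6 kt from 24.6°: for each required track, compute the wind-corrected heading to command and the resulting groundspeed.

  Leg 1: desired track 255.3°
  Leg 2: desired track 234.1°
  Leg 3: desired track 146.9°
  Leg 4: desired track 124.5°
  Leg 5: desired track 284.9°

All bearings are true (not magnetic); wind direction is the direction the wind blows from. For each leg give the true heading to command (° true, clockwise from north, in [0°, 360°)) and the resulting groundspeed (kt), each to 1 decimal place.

Leg 1: desired track 255.3°; wind correction +15.6° → command heading 270.9°, groundspeed 97.3 kt
Leg 2: desired track 234.1°; wind correction +9.9° → command heading 244.0°, groundspeed 105.9 kt
Leg 3: desired track 146.9°; wind correction -17.1° → command heading 129.8°, groundspeed 93.8 kt
Leg 4: desired track 124.5°; wind correction -20.0° → command heading 104.5°, groundspeed 82.1 kt
Leg 5: desired track 284.9°; wind correction +20.1° → command heading 305.0°, groundspeed 82.0 kt

Leg 1: heading=270.9°, groundspeed=97.3 kt
Leg 2: heading=244.0°, groundspeed=105.9 kt
Leg 3: heading=129.8°, groundspeed=93.8 kt
Leg 4: heading=104.5°, groundspeed=82.1 kt
Leg 5: heading=305.0°, groundspeed=82.0 kt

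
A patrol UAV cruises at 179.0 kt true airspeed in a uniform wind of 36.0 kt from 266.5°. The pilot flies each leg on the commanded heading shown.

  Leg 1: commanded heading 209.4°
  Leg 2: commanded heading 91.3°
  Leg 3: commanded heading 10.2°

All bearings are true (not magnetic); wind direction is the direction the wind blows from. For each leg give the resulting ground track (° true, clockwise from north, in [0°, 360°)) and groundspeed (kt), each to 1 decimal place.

Leg 1: heading 209.4°; drift -10.7° → track 198.7°, groundspeed 162.3 kt
Leg 2: heading 91.3°; drift -0.8° → track 90.5°, groundspeed 214.9 kt
Leg 3: heading 10.2°; drift +10.6° → track 20.8°, groundspeed 190.8 kt

Leg 1: track=198.7°, groundspeed=162.3 kt
Leg 2: track=90.5°, groundspeed=214.9 kt
Leg 3: track=20.8°, groundspeed=190.8 kt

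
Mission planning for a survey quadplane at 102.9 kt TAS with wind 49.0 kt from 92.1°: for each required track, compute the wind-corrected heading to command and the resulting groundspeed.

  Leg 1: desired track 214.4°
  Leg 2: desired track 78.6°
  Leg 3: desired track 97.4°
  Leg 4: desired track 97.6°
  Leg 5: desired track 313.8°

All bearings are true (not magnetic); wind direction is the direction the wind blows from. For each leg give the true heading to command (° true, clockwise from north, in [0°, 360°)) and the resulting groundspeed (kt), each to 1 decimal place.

Leg 1: desired track 214.4°; wind correction -23.7° → command heading 190.7°, groundspeed 120.4 kt
Leg 2: desired track 78.6°; wind correction +6.4° → command heading 85.0°, groundspeed 54.6 kt
Leg 3: desired track 97.4°; wind correction -2.5° → command heading 94.9°, groundspeed 54.0 kt
Leg 4: desired track 97.6°; wind correction -2.6° → command heading 95.0°, groundspeed 54.0 kt
Leg 5: desired track 313.8°; wind correction +18.5° → command heading 332.3°, groundspeed 134.2 kt

Leg 1: heading=190.7°, groundspeed=120.4 kt
Leg 2: heading=85.0°, groundspeed=54.6 kt
Leg 3: heading=94.9°, groundspeed=54.0 kt
Leg 4: heading=95.0°, groundspeed=54.0 kt
Leg 5: heading=332.3°, groundspeed=134.2 kt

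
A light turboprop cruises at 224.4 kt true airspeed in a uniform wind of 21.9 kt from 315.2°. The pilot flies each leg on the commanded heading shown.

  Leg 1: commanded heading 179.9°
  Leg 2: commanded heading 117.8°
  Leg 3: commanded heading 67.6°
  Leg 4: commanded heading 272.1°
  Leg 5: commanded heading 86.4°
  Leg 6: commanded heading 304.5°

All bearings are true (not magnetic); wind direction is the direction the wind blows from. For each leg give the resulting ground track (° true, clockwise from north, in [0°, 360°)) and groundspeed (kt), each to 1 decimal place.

Leg 1: heading 179.9°; drift -3.7° → track 176.2°, groundspeed 240.5 kt
Leg 2: heading 117.8°; drift +1.5° → track 119.3°, groundspeed 245.4 kt
Leg 3: heading 67.6°; drift +5.0° → track 72.6°, groundspeed 233.6 kt
Leg 4: heading 272.1°; drift -4.1° → track 268.0°, groundspeed 208.9 kt
Leg 5: heading 86.4°; drift +3.9° → track 90.3°, groundspeed 239.4 kt
Leg 6: heading 304.5°; drift -1.1° → track 303.4°, groundspeed 202.9 kt

Leg 1: track=176.2°, groundspeed=240.5 kt
Leg 2: track=119.3°, groundspeed=245.4 kt
Leg 3: track=72.6°, groundspeed=233.6 kt
Leg 4: track=268.0°, groundspeed=208.9 kt
Leg 5: track=90.3°, groundspeed=239.4 kt
Leg 6: track=303.4°, groundspeed=202.9 kt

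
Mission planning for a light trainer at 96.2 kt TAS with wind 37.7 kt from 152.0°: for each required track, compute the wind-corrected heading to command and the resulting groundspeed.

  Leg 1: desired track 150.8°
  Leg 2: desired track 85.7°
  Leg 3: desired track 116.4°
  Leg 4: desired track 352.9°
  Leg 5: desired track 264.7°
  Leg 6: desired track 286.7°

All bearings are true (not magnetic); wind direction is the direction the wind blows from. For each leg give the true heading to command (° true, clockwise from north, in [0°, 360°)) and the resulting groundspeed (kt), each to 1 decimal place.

Leg 1: heading=151.3°, groundspeed=58.5 kt
Leg 2: heading=106.7°, groundspeed=74.6 kt
Leg 3: heading=129.6°, groundspeed=63.0 kt
Leg 4: heading=0.9°, groundspeed=130.5 kt
Leg 5: heading=243.5°, groundspeed=104.2 kt
Leg 6: heading=270.5°, groundspeed=118.9 kt

Leg 1: desired track 150.8°; wind correction +0.5° → command heading 151.3°, groundspeed 58.5 kt
Leg 2: desired track 85.7°; wind correction +21.0° → command heading 106.7°, groundspeed 74.6 kt
Leg 3: desired track 116.4°; wind correction +13.2° → command heading 129.6°, groundspeed 63.0 kt
Leg 4: desired track 352.9°; wind correction +8.0° → command heading 0.9°, groundspeed 130.5 kt
Leg 5: desired track 264.7°; wind correction -21.2° → command heading 243.5°, groundspeed 104.2 kt
Leg 6: desired track 286.7°; wind correction -16.2° → command heading 270.5°, groundspeed 118.9 kt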